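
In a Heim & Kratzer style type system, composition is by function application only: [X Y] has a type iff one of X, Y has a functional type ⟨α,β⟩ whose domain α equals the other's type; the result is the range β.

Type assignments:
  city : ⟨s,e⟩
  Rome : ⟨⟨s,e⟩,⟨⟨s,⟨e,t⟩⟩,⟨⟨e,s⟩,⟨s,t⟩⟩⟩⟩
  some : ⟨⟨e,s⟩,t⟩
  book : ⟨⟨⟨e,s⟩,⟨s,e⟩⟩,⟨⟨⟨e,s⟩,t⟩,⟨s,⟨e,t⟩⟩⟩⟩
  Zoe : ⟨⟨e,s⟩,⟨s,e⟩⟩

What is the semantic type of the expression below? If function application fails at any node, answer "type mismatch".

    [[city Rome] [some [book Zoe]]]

⟨⟨e,s⟩,⟨s,t⟩⟩

[city Rome] — Rome of type ⟨⟨s,e⟩,⟨⟨s,⟨e,t⟩⟩,⟨⟨e,s⟩,⟨s,t⟩⟩⟩⟩ combines with city of type ⟨s,e⟩: type ⟨⟨s,⟨e,t⟩⟩,⟨⟨e,s⟩,⟨s,t⟩⟩⟩.
[book Zoe] — book of type ⟨⟨⟨e,s⟩,⟨s,e⟩⟩,⟨⟨⟨e,s⟩,t⟩,⟨s,⟨e,t⟩⟩⟩⟩ combines with Zoe of type ⟨⟨e,s⟩,⟨s,e⟩⟩: type ⟨⟨⟨e,s⟩,t⟩,⟨s,⟨e,t⟩⟩⟩.
[some [book Zoe]] — [book Zoe] of type ⟨⟨⟨e,s⟩,t⟩,⟨s,⟨e,t⟩⟩⟩ combines with some of type ⟨⟨e,s⟩,t⟩: type ⟨s,⟨e,t⟩⟩.
[[city Rome] [some [book Zoe]]] — [city Rome] of type ⟨⟨s,⟨e,t⟩⟩,⟨⟨e,s⟩,⟨s,t⟩⟩⟩ combines with [some [book Zoe]] of type ⟨s,⟨e,t⟩⟩: type ⟨⟨e,s⟩,⟨s,t⟩⟩.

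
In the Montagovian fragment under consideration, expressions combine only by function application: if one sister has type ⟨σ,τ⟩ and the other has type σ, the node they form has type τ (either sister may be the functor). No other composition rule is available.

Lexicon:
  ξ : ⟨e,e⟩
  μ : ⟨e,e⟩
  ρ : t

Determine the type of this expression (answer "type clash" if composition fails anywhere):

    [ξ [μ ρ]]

[μ ρ]: ⟨e,e⟩ and t cannot combine by function application — type clash.

type clash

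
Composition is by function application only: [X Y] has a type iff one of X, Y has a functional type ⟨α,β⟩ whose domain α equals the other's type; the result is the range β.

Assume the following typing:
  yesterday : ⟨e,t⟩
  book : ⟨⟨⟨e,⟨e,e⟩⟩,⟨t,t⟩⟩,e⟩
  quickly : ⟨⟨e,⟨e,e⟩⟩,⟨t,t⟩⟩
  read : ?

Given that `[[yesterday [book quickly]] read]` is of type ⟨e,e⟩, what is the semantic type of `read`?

⟨t,⟨e,e⟩⟩

At [[yesterday [book quickly]] read] (required: ⟨e,e⟩): [yesterday [book quickly]] is t, which is not a function with range ⟨e,e⟩; hence read is the functor — type ⟨t,⟨e,e⟩⟩.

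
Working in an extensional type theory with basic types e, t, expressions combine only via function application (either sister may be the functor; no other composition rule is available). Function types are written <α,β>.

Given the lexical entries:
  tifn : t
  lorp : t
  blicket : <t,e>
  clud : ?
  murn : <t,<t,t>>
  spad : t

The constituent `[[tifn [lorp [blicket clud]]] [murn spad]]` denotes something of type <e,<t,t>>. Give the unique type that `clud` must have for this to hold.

[[tifn [lorp [blicket clud]]] [murn spad]] must have type <e,<t,t>>. The sister [murn spad] has type <t,t>; that is not a function onto <e,<t,t>>, so [tifn [lorp [blicket clud]]] must be the functor, of type <<t,t>,<e,<t,t>>>.
[tifn [lorp [blicket clud]]] must have type <<t,t>,<e,<t,t>>>. The sister tifn has type t; that is not a function onto <<t,t>,<e,<t,t>>>, so [lorp [blicket clud]] must be the functor, of type <t,<<t,t>,<e,<t,t>>>>.
[lorp [blicket clud]] must have type <t,<<t,t>,<e,<t,t>>>>. The sister lorp has type t; that is not a function onto <t,<<t,t>,<e,<t,t>>>>, so [blicket clud] must be the functor, of type <t,<t,<<t,t>,<e,<t,t>>>>>.
[blicket clud] must have type <t,<t,<<t,t>,<e,<t,t>>>>>. The sister blicket has type <t,e>; that is not a function onto <t,<t,<<t,t>,<e,<t,t>>>>>, so clud must be the functor, of type <<t,e>,<t,<t,<<t,t>,<e,<t,t>>>>>>.

<<t,e>,<t,<t,<<t,t>,<e,<t,t>>>>>>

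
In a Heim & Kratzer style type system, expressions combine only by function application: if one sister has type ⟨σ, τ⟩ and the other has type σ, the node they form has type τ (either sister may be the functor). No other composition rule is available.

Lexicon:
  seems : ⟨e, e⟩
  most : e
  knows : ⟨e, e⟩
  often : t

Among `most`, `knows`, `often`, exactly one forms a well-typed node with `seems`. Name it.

most

most — combines: seems : ⟨e, e⟩ takes most : e as argument, giving e.
knows : ⟨e, e⟩ — does not combine with seems.
often : t — does not combine with seems.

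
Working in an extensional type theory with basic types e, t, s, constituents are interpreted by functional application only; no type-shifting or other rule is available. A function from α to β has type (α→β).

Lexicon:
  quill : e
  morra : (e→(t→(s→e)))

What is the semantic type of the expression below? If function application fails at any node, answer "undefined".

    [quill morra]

(t→(s→e))

[quill morra]: morra is (e→(t→(s→e))), quill is e; result (t→(s→e)).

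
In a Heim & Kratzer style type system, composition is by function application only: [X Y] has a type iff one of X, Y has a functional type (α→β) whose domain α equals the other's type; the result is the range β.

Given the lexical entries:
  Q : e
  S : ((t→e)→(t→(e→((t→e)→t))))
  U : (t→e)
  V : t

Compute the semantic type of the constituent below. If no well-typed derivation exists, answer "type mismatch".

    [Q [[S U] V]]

((t→e)→t)

[S U]: functor S : ((t→e)→(t→(e→((t→e)→t)))), argument U : (t→e); result (t→(e→((t→e)→t))).
[[S U] V]: functor [S U] : (t→(e→((t→e)→t))), argument V : t; result (e→((t→e)→t)).
[Q [[S U] V]]: functor [[S U] V] : (e→((t→e)→t)), argument Q : e; result ((t→e)→t).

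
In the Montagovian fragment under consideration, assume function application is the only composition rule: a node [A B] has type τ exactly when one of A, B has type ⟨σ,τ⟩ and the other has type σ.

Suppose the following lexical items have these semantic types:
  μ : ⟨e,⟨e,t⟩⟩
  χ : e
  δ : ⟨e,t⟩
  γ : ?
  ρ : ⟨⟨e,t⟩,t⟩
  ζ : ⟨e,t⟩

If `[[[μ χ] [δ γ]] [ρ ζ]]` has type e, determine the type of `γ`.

⟨⟨e,t⟩,⟨⟨e,t⟩,⟨t,e⟩⟩⟩

At [[[μ χ] [δ γ]] [ρ ζ]] (required: e): [ρ ζ] is t, which is not a function with range e; hence [[μ χ] [δ γ]] is the functor — type ⟨t,e⟩.
At [[μ χ] [δ γ]] (required: ⟨t,e⟩): [μ χ] is ⟨e,t⟩, which is not a function with range ⟨t,e⟩; hence [δ γ] is the functor — type ⟨⟨e,t⟩,⟨t,e⟩⟩.
At [δ γ] (required: ⟨⟨e,t⟩,⟨t,e⟩⟩): δ is ⟨e,t⟩, which is not a function with range ⟨⟨e,t⟩,⟨t,e⟩⟩; hence γ is the functor — type ⟨⟨e,t⟩,⟨⟨e,t⟩,⟨t,e⟩⟩⟩.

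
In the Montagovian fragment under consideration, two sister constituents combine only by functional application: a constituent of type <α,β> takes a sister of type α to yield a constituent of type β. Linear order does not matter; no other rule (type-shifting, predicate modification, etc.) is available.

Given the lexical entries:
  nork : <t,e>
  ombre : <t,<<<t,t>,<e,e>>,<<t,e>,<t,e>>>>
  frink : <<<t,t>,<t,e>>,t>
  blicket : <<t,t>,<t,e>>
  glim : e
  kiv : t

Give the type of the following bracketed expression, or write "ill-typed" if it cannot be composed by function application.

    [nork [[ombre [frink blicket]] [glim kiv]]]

ill-typed

At [frink blicket], frink : <<<t,t>,<t,e>>,t> takes blicket : <<t,t>,<t,e>>, giving t.
At [ombre [frink blicket]], ombre : <t,<<<t,t>,<e,e>>,<<t,e>,<t,e>>>> takes [frink blicket] : t, giving <<<t,t>,<e,e>>,<<t,e>,<t,e>>>.
[glim kiv]: e with t — neither is a function whose domain matches the other; composition fails here.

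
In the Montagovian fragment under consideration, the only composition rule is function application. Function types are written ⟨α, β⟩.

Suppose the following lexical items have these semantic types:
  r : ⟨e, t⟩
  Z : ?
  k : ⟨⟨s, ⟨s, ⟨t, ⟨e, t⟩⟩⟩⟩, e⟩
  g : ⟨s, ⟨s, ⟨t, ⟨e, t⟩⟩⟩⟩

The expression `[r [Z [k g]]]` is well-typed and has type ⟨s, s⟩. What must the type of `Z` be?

⟨e, ⟨⟨e, t⟩, ⟨s, s⟩⟩⟩

For [r [Z [k g]]] to have type ⟨s, s⟩ with r of type ⟨e, t⟩, [Z [k g]] must be the function: [Z [k g]] : ⟨⟨e, t⟩, ⟨s, s⟩⟩.
For [Z [k g]] to have type ⟨⟨e, t⟩, ⟨s, s⟩⟩ with [k g] of type e, Z must be the function: Z : ⟨e, ⟨⟨e, t⟩, ⟨s, s⟩⟩⟩.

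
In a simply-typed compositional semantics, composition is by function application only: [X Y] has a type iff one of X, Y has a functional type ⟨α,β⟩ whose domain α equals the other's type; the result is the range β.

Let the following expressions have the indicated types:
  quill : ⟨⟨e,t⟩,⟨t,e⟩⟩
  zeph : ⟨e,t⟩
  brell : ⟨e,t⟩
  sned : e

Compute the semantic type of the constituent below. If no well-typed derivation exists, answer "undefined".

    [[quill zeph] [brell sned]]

e

At [quill zeph], quill : ⟨⟨e,t⟩,⟨t,e⟩⟩ takes zeph : ⟨e,t⟩, giving ⟨t,e⟩.
At [brell sned], brell : ⟨e,t⟩ takes sned : e, giving t.
At [[quill zeph] [brell sned]], [quill zeph] : ⟨t,e⟩ takes [brell sned] : t, giving e.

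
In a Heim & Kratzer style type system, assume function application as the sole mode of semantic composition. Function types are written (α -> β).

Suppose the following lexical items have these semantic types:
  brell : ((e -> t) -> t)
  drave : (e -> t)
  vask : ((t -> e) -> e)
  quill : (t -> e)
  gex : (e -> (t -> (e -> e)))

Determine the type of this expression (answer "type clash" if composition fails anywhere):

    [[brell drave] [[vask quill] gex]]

At [brell drave], brell : ((e -> t) -> t) takes drave : (e -> t), giving t.
At [vask quill], vask : ((t -> e) -> e) takes quill : (t -> e), giving e.
At [[vask quill] gex], gex : (e -> (t -> (e -> e))) takes [vask quill] : e, giving (t -> (e -> e)).
At [[brell drave] [[vask quill] gex]], [[vask quill] gex] : (t -> (e -> e)) takes [brell drave] : t, giving (e -> e).

(e -> e)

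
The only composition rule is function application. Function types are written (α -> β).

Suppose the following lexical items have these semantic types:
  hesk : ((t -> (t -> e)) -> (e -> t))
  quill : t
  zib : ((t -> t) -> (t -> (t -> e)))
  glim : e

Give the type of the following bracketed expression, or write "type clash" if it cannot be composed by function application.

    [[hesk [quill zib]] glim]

At [quill zib]: neither t nor ((t -> t) -> (t -> (t -> e))) can take the other as argument; the node is ill-typed.

type clash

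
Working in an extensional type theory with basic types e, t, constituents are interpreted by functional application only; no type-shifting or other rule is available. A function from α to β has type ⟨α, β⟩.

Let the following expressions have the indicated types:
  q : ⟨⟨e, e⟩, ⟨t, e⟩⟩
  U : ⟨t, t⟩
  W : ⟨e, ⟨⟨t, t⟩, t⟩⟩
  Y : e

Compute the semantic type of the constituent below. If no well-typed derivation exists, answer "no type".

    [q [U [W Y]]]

[W Y]: W is ⟨e, ⟨⟨t, t⟩, t⟩⟩, Y is e; result ⟨⟨t, t⟩, t⟩.
[U [W Y]]: [W Y] is ⟨⟨t, t⟩, t⟩, U is ⟨t, t⟩; result t.
At [q [U [W Y]]]: neither ⟨⟨e, e⟩, ⟨t, e⟩⟩ nor t can take the other as argument; the node is ill-typed.

no type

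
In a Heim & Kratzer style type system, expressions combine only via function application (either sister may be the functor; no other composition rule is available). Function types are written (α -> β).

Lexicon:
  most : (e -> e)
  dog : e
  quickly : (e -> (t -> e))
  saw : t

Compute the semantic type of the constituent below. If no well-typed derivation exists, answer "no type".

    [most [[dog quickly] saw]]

e

[dog quickly]: functor quickly : (e -> (t -> e)), argument dog : e; result (t -> e).
[[dog quickly] saw]: functor [dog quickly] : (t -> e), argument saw : t; result e.
[most [[dog quickly] saw]]: functor most : (e -> e), argument [[dog quickly] saw] : e; result e.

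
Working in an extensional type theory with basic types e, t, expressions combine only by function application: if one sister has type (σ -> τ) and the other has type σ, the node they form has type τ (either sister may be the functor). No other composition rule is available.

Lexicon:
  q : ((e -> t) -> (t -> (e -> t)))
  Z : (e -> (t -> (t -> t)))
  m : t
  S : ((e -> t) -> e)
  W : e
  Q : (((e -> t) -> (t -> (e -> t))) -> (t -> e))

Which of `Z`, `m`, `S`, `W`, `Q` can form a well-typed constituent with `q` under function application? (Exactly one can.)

Q

Z : (e -> (t -> (t -> t))) — does not combine with q.
m : t — does not combine with q.
S : ((e -> t) -> e) — does not combine with q.
W : e — does not combine with q.
Q — combines: Q : (((e -> t) -> (t -> (e -> t))) -> (t -> e)) takes q : ((e -> t) -> (t -> (e -> t))) as argument, giving (t -> e).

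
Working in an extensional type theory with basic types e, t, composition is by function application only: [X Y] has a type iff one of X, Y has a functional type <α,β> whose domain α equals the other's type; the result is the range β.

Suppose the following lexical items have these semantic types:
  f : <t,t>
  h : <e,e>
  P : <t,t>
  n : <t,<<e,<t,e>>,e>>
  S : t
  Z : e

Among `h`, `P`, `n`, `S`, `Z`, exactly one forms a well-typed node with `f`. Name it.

h : <e,e> — f needs t; h needs e; neither fits.
P : <t,t> — f needs t; P needs t; neither fits.
n : <t,<<e,<t,e>>,e>> — f needs t; n needs t; neither fits.
S — combines: f : <t,t> takes S : t as argument, giving t.
Z : e — f needs t; Z needs nothing (atomic); neither fits.

S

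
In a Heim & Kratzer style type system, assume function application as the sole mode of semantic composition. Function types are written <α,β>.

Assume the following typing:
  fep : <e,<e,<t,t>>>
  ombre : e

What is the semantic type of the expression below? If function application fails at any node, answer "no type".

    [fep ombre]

[fep ombre]: <e,<e,<t,t>>> applied to e yields <e,<t,t>>.

<e,<t,t>>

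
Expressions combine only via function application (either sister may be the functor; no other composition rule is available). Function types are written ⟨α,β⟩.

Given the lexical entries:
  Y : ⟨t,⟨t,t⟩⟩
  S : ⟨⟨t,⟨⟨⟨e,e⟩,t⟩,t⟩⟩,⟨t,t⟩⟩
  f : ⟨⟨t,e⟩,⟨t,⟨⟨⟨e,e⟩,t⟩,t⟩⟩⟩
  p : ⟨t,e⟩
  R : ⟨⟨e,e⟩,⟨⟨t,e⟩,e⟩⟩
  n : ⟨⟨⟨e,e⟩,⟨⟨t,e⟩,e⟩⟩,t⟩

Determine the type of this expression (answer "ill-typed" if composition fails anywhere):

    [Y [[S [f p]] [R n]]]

⟨t,t⟩

[f p]: functor f : ⟨⟨t,e⟩,⟨t,⟨⟨⟨e,e⟩,t⟩,t⟩⟩⟩, argument p : ⟨t,e⟩; result ⟨t,⟨⟨⟨e,e⟩,t⟩,t⟩⟩.
[S [f p]]: functor S : ⟨⟨t,⟨⟨⟨e,e⟩,t⟩,t⟩⟩,⟨t,t⟩⟩, argument [f p] : ⟨t,⟨⟨⟨e,e⟩,t⟩,t⟩⟩; result ⟨t,t⟩.
[R n]: functor n : ⟨⟨⟨e,e⟩,⟨⟨t,e⟩,e⟩⟩,t⟩, argument R : ⟨⟨e,e⟩,⟨⟨t,e⟩,e⟩⟩; result t.
[[S [f p]] [R n]]: functor [S [f p]] : ⟨t,t⟩, argument [R n] : t; result t.
[Y [[S [f p]] [R n]]]: functor Y : ⟨t,⟨t,t⟩⟩, argument [[S [f p]] [R n]] : t; result ⟨t,t⟩.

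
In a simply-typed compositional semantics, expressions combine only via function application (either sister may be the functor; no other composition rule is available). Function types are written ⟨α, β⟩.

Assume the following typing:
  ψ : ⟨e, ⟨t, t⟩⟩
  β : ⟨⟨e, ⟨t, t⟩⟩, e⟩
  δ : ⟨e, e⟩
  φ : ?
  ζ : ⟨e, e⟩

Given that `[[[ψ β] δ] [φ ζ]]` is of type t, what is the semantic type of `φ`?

⟨⟨e, e⟩, ⟨e, t⟩⟩

For [[[ψ β] δ] [φ ζ]] to have type t with [[ψ β] δ] of type e, [φ ζ] must be the function: [φ ζ] : ⟨e, t⟩.
For [φ ζ] to have type ⟨e, t⟩ with ζ of type ⟨e, e⟩, φ must be the function: φ : ⟨⟨e, e⟩, ⟨e, t⟩⟩.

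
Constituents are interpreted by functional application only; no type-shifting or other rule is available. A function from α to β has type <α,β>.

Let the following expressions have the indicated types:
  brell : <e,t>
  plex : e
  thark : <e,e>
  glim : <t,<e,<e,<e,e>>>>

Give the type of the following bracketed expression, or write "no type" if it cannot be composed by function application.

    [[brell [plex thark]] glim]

[plex thark] — thark of type <e,e> combines with plex of type e: type e.
[brell [plex thark]] — brell of type <e,t> combines with [plex thark] of type e: type t.
[[brell [plex thark]] glim] — glim of type <t,<e,<e,<e,e>>>> combines with [brell [plex thark]] of type t: type <e,<e,<e,e>>>.

<e,<e,<e,e>>>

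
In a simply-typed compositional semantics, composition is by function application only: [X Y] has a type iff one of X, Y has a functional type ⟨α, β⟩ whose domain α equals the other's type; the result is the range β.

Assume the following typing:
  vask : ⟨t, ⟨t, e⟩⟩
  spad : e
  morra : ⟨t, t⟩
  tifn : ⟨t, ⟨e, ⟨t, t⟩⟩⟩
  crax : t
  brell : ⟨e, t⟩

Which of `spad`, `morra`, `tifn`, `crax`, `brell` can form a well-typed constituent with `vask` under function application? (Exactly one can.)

spad : e — neither side's domain matches the other.
morra : ⟨t, t⟩ — neither side's domain matches the other.
tifn : ⟨t, ⟨e, ⟨t, t⟩⟩⟩ — neither side's domain matches the other.
crax — combines: vask : ⟨t, ⟨t, e⟩⟩ takes crax : t as argument, giving ⟨t, e⟩.
brell : ⟨e, t⟩ — neither side's domain matches the other.

crax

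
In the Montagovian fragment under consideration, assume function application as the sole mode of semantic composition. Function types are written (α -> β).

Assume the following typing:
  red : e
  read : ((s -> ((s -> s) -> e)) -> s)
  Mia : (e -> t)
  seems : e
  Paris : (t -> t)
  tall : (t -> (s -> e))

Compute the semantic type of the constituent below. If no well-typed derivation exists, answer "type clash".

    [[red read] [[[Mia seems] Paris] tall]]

At [red read]: neither e nor ((s -> ((s -> s) -> e)) -> s) can take the other as argument; the node is ill-typed.

type clash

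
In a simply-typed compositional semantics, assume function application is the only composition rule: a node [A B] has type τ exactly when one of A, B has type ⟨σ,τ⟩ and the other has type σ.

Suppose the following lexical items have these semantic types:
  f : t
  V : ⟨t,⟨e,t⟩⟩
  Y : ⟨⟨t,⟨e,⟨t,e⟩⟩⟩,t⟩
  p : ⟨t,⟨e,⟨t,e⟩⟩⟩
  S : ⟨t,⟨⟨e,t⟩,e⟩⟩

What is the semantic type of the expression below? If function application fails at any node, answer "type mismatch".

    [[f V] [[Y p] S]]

e

[f V]: V is ⟨t,⟨e,t⟩⟩, f is t; result ⟨e,t⟩.
[Y p]: Y is ⟨⟨t,⟨e,⟨t,e⟩⟩⟩,t⟩, p is ⟨t,⟨e,⟨t,e⟩⟩⟩; result t.
[[Y p] S]: S is ⟨t,⟨⟨e,t⟩,e⟩⟩, [Y p] is t; result ⟨⟨e,t⟩,e⟩.
[[f V] [[Y p] S]]: [[Y p] S] is ⟨⟨e,t⟩,e⟩, [f V] is ⟨e,t⟩; result e.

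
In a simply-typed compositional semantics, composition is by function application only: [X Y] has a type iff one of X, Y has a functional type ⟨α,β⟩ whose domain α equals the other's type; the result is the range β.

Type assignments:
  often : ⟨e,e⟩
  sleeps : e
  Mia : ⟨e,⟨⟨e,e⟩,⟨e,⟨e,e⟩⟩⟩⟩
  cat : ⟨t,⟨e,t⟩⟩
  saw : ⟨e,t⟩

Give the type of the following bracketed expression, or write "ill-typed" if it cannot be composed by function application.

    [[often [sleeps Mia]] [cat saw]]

At [sleeps Mia], Mia : ⟨e,⟨⟨e,e⟩,⟨e,⟨e,e⟩⟩⟩⟩ takes sleeps : e, giving ⟨⟨e,e⟩,⟨e,⟨e,e⟩⟩⟩.
At [often [sleeps Mia]], [sleeps Mia] : ⟨⟨e,e⟩,⟨e,⟨e,e⟩⟩⟩ takes often : ⟨e,e⟩, giving ⟨e,⟨e,e⟩⟩.
At [cat saw]: neither ⟨t,⟨e,t⟩⟩ nor ⟨e,t⟩ can take the other as argument; the node is ill-typed.

ill-typed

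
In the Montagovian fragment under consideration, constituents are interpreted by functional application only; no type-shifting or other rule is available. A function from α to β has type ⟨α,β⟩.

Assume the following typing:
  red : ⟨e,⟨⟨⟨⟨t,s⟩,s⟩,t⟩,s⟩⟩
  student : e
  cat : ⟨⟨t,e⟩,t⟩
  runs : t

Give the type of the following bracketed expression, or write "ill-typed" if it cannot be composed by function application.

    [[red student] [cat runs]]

[red student] — red of type ⟨e,⟨⟨⟨⟨t,s⟩,s⟩,t⟩,s⟩⟩ combines with student of type e: type ⟨⟨⟨⟨t,s⟩,s⟩,t⟩,s⟩.
[cat runs]: ⟨⟨t,e⟩,t⟩ and t cannot combine by function application — type clash.

ill-typed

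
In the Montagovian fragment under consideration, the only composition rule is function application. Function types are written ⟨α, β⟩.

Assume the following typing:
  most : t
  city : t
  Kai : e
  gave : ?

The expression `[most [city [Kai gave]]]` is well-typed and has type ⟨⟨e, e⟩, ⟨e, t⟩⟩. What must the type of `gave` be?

For [most [city [Kai gave]]] to have type ⟨⟨e, e⟩, ⟨e, t⟩⟩ with most of type t, [city [Kai gave]] must be the function: [city [Kai gave]] : ⟨t, ⟨⟨e, e⟩, ⟨e, t⟩⟩⟩.
For [city [Kai gave]] to have type ⟨t, ⟨⟨e, e⟩, ⟨e, t⟩⟩⟩ with city of type t, [Kai gave] must be the function: [Kai gave] : ⟨t, ⟨t, ⟨⟨e, e⟩, ⟨e, t⟩⟩⟩⟩.
For [Kai gave] to have type ⟨t, ⟨t, ⟨⟨e, e⟩, ⟨e, t⟩⟩⟩⟩ with Kai of type e, gave must be the function: gave : ⟨e, ⟨t, ⟨t, ⟨⟨e, e⟩, ⟨e, t⟩⟩⟩⟩⟩.

⟨e, ⟨t, ⟨t, ⟨⟨e, e⟩, ⟨e, t⟩⟩⟩⟩⟩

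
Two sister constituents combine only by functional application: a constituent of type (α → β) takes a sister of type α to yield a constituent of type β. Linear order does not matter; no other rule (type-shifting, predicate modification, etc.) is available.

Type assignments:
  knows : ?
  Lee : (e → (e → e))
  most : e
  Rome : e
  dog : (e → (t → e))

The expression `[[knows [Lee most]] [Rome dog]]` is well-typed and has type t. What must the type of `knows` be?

((e → e) → ((t → e) → t))

For [[knows [Lee most]] [Rome dog]] to have type t with [Rome dog] of type (t → e), [knows [Lee most]] must be the function: [knows [Lee most]] : ((t → e) → t).
For [knows [Lee most]] to have type ((t → e) → t) with [Lee most] of type (e → e), knows must be the function: knows : ((e → e) → ((t → e) → t)).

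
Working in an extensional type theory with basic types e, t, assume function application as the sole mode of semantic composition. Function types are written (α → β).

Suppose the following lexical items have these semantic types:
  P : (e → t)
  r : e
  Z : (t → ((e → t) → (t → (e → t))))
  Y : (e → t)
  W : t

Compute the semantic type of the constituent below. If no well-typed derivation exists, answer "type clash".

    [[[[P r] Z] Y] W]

(e → t)

[P r]: functor P : (e → t), argument r : e; result t.
[[P r] Z]: functor Z : (t → ((e → t) → (t → (e → t)))), argument [P r] : t; result ((e → t) → (t → (e → t))).
[[[P r] Z] Y]: functor [[P r] Z] : ((e → t) → (t → (e → t))), argument Y : (e → t); result (t → (e → t)).
[[[[P r] Z] Y] W]: functor [[[P r] Z] Y] : (t → (e → t)), argument W : t; result (e → t).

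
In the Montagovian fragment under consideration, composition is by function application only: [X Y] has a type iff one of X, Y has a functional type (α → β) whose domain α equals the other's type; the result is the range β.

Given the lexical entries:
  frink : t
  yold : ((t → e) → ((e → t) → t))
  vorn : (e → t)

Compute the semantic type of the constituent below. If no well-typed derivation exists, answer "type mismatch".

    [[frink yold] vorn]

type mismatch

At [frink yold]: neither t nor ((t → e) → ((e → t) → t)) can take the other as argument; the node is ill-typed.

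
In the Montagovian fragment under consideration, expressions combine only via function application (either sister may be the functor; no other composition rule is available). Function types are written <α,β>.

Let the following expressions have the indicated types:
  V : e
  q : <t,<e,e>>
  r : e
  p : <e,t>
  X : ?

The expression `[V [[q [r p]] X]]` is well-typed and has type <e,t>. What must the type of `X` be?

[V [[q [r p]] X]] is required to be <e,t>. V : e cannot yield <e,t> as functor, so [[q [r p]] X] : <e,<e,t>>.
[[q [r p]] X] is required to be <e,<e,t>>. [q [r p]] : <e,e> cannot yield <e,<e,t>> as functor, so X : <<e,e>,<e,<e,t>>>.

<<e,e>,<e,<e,t>>>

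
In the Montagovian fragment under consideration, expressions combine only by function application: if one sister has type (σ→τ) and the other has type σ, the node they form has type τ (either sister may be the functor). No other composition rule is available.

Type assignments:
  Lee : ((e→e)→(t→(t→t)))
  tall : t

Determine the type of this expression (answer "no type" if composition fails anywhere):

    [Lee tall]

no type

[Lee tall]: ((e→e)→(t→(t→t))) and t cannot combine by function application — type clash.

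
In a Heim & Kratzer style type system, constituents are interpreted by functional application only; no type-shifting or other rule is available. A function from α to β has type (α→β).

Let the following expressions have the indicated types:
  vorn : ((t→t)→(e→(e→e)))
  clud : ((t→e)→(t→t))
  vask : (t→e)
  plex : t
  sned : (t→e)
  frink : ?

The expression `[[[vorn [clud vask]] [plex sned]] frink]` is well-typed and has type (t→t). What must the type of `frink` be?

((e→e)→(t→t))

[[[vorn [clud vask]] [plex sned]] frink] is required to be (t→t). [[vorn [clud vask]] [plex sned]] : (e→e) cannot yield (t→t) as functor, so frink : ((e→e)→(t→t)).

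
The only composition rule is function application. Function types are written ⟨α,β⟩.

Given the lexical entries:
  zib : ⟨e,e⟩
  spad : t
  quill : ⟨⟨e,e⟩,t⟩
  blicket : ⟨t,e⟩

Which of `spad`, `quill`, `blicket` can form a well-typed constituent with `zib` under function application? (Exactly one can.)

spad : t — neither side's domain matches the other.
quill — combines: quill : ⟨⟨e,e⟩,t⟩ takes zib : ⟨e,e⟩ as argument, giving t.
blicket : ⟨t,e⟩ — neither side's domain matches the other.

quill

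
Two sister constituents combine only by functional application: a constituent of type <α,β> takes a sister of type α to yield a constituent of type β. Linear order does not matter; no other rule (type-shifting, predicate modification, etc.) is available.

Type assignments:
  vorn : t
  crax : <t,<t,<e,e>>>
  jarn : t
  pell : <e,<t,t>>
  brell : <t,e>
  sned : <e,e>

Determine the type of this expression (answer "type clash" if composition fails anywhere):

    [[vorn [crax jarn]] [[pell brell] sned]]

[crax jarn] — crax of type <t,<t,<e,e>>> combines with jarn of type t: type <t,<e,e>>.
[vorn [crax jarn]] — [crax jarn] of type <t,<e,e>> combines with vorn of type t: type <e,e>.
[pell brell]: <e,<t,t>> with <t,e> — neither is a function whose domain matches the other; composition fails here.

type clash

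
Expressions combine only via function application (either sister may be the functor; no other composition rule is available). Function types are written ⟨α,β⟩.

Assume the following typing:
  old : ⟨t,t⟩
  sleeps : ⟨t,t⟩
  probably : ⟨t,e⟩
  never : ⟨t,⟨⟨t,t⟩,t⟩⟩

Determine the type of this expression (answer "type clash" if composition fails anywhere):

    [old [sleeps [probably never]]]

[probably never]: ⟨t,e⟩ and ⟨t,⟨⟨t,t⟩,t⟩⟩ cannot combine by function application — type clash.

type clash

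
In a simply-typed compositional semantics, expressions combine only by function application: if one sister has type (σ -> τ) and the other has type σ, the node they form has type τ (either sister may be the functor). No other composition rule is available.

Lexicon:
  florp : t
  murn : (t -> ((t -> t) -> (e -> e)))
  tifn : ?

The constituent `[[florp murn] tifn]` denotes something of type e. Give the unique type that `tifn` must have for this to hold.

For [[florp murn] tifn] to have type e with [florp murn] of type ((t -> t) -> (e -> e)), tifn must be the function: tifn : (((t -> t) -> (e -> e)) -> e).

(((t -> t) -> (e -> e)) -> e)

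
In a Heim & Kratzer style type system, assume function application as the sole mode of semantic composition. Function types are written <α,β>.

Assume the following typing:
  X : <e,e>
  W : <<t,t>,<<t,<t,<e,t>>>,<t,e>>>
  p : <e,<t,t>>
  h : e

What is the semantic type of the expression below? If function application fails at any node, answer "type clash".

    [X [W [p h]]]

type clash

At [p h], p : <e,<t,t>> takes h : e, giving <t,t>.
At [W [p h]], W : <<t,t>,<<t,<t,<e,t>>>,<t,e>>> takes [p h] : <t,t>, giving <<t,<t,<e,t>>>,<t,e>>.
[X [W [p h]]]: <e,e> with <<t,<t,<e,t>>>,<t,e>> — neither is a function whose domain matches the other; composition fails here.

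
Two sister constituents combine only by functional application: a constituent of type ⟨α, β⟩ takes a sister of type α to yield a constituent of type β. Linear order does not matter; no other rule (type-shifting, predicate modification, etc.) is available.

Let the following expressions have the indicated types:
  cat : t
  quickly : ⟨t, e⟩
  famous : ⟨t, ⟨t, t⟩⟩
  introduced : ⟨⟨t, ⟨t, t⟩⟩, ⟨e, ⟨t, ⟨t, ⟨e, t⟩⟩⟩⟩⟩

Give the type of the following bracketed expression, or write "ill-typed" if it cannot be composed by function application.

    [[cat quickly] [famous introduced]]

[cat quickly]: functor quickly : ⟨t, e⟩, argument cat : t; result e.
[famous introduced]: functor introduced : ⟨⟨t, ⟨t, t⟩⟩, ⟨e, ⟨t, ⟨t, ⟨e, t⟩⟩⟩⟩⟩, argument famous : ⟨t, ⟨t, t⟩⟩; result ⟨e, ⟨t, ⟨t, ⟨e, t⟩⟩⟩⟩.
[[cat quickly] [famous introduced]]: functor [famous introduced] : ⟨e, ⟨t, ⟨t, ⟨e, t⟩⟩⟩⟩, argument [cat quickly] : e; result ⟨t, ⟨t, ⟨e, t⟩⟩⟩.

⟨t, ⟨t, ⟨e, t⟩⟩⟩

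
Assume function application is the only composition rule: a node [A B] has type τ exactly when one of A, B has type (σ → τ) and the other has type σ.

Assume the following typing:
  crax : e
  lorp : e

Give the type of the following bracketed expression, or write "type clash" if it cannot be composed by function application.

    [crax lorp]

type clash

At [crax lorp]: neither e nor e can take the other as argument; the node is ill-typed.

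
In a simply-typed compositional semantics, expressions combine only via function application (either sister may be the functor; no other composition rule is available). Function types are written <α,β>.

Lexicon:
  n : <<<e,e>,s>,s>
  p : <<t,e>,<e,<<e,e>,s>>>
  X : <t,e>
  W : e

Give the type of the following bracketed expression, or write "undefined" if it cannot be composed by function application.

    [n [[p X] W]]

[p X]: functor p : <<t,e>,<e,<<e,e>,s>>>, argument X : <t,e>; result <e,<<e,e>,s>>.
[[p X] W]: functor [p X] : <e,<<e,e>,s>>, argument W : e; result <<e,e>,s>.
[n [[p X] W]]: functor n : <<<e,e>,s>,s>, argument [[p X] W] : <<e,e>,s>; result s.

s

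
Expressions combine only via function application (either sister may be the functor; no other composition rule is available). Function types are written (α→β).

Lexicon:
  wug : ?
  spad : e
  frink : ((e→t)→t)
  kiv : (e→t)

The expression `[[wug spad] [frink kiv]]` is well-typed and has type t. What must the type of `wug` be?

(e→(t→t))

At [[wug spad] [frink kiv]] (required: t): [frink kiv] is t, which is not a function with range t; hence [wug spad] is the functor — type (t→t).
At [wug spad] (required: (t→t)): spad is e, which is not a function with range (t→t); hence wug is the functor — type (e→(t→t)).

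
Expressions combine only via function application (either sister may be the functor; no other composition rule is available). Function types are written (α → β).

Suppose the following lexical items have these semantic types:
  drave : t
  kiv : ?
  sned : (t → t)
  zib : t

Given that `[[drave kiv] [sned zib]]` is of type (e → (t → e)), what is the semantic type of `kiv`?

(t → (t → (e → (t → e))))

[[drave kiv] [sned zib]] is required to be (e → (t → e)). [sned zib] : t cannot yield (e → (t → e)) as functor, so [drave kiv] : (t → (e → (t → e))).
[drave kiv] is required to be (t → (e → (t → e))). drave : t cannot yield (t → (e → (t → e))) as functor, so kiv : (t → (t → (e → (t → e)))).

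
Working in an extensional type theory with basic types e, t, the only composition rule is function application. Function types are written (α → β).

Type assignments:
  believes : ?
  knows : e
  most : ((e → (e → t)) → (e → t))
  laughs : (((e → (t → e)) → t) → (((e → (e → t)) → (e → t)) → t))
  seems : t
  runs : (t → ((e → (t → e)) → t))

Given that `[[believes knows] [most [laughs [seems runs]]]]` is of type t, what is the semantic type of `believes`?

For [[believes knows] [most [laughs [seems runs]]]] to have type t with [most [laughs [seems runs]]] of type t, [believes knows] must be the function: [believes knows] : (t → t).
For [believes knows] to have type (t → t) with knows of type e, believes must be the function: believes : (e → (t → t)).

(e → (t → t))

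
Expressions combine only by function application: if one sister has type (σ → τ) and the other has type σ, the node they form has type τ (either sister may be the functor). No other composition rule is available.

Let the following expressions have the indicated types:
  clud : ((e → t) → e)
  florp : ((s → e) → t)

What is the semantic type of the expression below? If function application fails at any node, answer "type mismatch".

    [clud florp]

[clud florp]: ((e → t) → e) and ((s → e) → t) cannot combine by function application — type clash.

type mismatch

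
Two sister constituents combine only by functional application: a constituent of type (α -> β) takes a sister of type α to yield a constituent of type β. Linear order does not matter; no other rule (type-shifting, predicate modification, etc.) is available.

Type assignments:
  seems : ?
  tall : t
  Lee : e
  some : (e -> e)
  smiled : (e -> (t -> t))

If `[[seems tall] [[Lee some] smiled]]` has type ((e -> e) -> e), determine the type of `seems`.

For [[seems tall] [[Lee some] smiled]] to have type ((e -> e) -> e) with [[Lee some] smiled] of type (t -> t), [seems tall] must be the function: [seems tall] : ((t -> t) -> ((e -> e) -> e)).
For [seems tall] to have type ((t -> t) -> ((e -> e) -> e)) with tall of type t, seems must be the function: seems : (t -> ((t -> t) -> ((e -> e) -> e))).

(t -> ((t -> t) -> ((e -> e) -> e)))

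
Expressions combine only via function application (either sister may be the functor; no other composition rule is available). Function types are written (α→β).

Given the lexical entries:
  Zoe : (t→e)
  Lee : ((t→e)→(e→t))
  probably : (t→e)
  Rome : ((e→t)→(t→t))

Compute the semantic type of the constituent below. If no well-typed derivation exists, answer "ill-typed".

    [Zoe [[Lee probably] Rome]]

[Lee probably]: ((t→e)→(e→t)) applied to (t→e) yields (e→t).
[[Lee probably] Rome]: ((e→t)→(t→t)) applied to (e→t) yields (t→t).
[Zoe [[Lee probably] Rome]]: (t→e) with (t→t) — neither is a function whose domain matches the other; composition fails here.

ill-typed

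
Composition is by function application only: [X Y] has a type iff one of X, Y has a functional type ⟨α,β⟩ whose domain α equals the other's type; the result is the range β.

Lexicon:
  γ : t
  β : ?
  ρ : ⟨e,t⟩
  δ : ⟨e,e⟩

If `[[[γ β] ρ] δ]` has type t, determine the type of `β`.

⟨t,⟨⟨e,t⟩,⟨⟨e,e⟩,t⟩⟩⟩

[[[γ β] ρ] δ] must have type t. The sister δ has type ⟨e,e⟩; that is not a function onto t, so [[γ β] ρ] must be the functor, of type ⟨⟨e,e⟩,t⟩.
[[γ β] ρ] must have type ⟨⟨e,e⟩,t⟩. The sister ρ has type ⟨e,t⟩; that is not a function onto ⟨⟨e,e⟩,t⟩, so [γ β] must be the functor, of type ⟨⟨e,t⟩,⟨⟨e,e⟩,t⟩⟩.
[γ β] must have type ⟨⟨e,t⟩,⟨⟨e,e⟩,t⟩⟩. The sister γ has type t; that is not a function onto ⟨⟨e,t⟩,⟨⟨e,e⟩,t⟩⟩, so β must be the functor, of type ⟨t,⟨⟨e,t⟩,⟨⟨e,e⟩,t⟩⟩⟩.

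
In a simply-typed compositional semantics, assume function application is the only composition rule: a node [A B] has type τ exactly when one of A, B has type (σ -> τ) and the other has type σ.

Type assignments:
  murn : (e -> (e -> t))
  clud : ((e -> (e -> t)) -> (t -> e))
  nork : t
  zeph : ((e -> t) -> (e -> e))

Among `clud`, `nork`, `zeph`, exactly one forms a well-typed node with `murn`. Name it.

clud

clud — combines: clud : ((e -> (e -> t)) -> (t -> e)) takes murn : (e -> (e -> t)) as argument, giving (t -> e).
nork : t — no; murn wants e, and nork wants nothing (atomic).
zeph : ((e -> t) -> (e -> e)) — no; murn wants e, and zeph wants (e -> t).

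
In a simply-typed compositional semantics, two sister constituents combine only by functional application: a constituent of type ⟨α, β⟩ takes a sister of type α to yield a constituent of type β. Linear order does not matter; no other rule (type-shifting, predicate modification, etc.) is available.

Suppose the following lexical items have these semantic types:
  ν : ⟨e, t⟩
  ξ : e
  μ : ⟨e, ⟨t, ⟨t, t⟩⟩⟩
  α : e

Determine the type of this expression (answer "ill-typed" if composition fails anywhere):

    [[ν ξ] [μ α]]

⟨t, t⟩

At [ν ξ], ν : ⟨e, t⟩ takes ξ : e, giving t.
At [μ α], μ : ⟨e, ⟨t, ⟨t, t⟩⟩⟩ takes α : e, giving ⟨t, ⟨t, t⟩⟩.
At [[ν ξ] [μ α]], [μ α] : ⟨t, ⟨t, t⟩⟩ takes [ν ξ] : t, giving ⟨t, t⟩.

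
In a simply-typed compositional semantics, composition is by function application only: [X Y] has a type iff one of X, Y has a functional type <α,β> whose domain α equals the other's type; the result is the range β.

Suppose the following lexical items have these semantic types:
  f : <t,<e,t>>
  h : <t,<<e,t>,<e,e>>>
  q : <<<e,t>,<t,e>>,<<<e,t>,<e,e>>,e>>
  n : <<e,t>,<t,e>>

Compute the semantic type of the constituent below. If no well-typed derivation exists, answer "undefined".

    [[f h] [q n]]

[f h]: <t,<e,t>> and <t,<<e,t>,<e,e>>> cannot combine by function application — type clash.

undefined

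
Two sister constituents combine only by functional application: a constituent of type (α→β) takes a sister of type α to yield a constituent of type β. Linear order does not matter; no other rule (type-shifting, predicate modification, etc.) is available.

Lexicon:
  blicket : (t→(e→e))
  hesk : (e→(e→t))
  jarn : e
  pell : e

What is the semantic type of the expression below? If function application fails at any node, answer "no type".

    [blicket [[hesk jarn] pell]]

[hesk jarn]: (e→(e→t)) applied to e yields (e→t).
[[hesk jarn] pell]: (e→t) applied to e yields t.
[blicket [[hesk jarn] pell]]: (t→(e→e)) applied to t yields (e→e).

(e→e)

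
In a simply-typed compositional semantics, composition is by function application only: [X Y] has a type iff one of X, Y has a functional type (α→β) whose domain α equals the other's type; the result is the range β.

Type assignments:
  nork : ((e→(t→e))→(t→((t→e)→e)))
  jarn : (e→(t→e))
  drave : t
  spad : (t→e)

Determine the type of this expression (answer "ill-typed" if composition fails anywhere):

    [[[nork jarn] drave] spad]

e

[nork jarn] — nork of type ((e→(t→e))→(t→((t→e)→e))) combines with jarn of type (e→(t→e)): type (t→((t→e)→e)).
[[nork jarn] drave] — [nork jarn] of type (t→((t→e)→e)) combines with drave of type t: type ((t→e)→e).
[[[nork jarn] drave] spad] — [[nork jarn] drave] of type ((t→e)→e) combines with spad of type (t→e): type e.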